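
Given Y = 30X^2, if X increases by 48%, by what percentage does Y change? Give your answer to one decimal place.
119.0%

For Y = 30X^2:
If X → X(1 + 0.48)
Then Y → Y · (1 + 0.48)^2
     = Y · 2.1904

Percentage change = ((1 + 0.48)^2 − 1) × 100% ≈ 119.0%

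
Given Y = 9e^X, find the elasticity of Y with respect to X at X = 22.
Elasticity = 22

Elasticity = (dY/dX) · (X/Y)

dY/dX = 9·e^X
At X = 22: dY/dX = 9·e^22, Y = 9·e^22

Elasticity = (9·e^22) · (22 / (9·e^22)) = 22

Interpretation: for a small percentage change in X, the percentage change in Y is approximately 22.00 times as large.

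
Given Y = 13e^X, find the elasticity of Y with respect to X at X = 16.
Elasticity = 16

Elasticity = (dY/dX) · (X/Y)

dY/dX = 13·e^X
At X = 16: dY/dX = 13·e^16, Y = 13·e^16

Elasticity = (13·e^16) · (16 / (13·e^16)) = 16

Interpretation: for a small percentage change in X, the percentage change in Y is approximately 16.00 times as large.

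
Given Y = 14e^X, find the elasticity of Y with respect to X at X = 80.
Elasticity = 80

Elasticity = (dY/dX) · (X/Y)

dY/dX = 14·e^X
At X = 80: dY/dX = 14·e^80, Y = 14·e^80

Elasticity = (14·e^80) · (80 / (14·e^80)) = 80

Interpretation: for a small percentage change in X, the percentage change in Y is approximately 80.00 times as large.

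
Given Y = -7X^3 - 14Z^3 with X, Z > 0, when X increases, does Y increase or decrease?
Y decreases

Taking the partial derivative:
∂Y/∂X = -21X^2

∂Y/∂X = -21X^2 < 0 (assuming positive values)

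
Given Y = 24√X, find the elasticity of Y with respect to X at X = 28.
Elasticity = 1/2

Elasticity = (dY/dX) · (X/Y)

dY/dX = 12/√X
At X = 28: dY/dX = 6·√7/7, Y = 48·√7

Elasticity = (6·√7/7) · (28 / (48·√7)) = 1/2

Interpretation: for a small percentage change in X, the percentage change in Y is approximately 0.50 times as large.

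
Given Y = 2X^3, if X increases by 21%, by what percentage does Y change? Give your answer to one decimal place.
77.2%

For Y = 2X^3:
If X → X(1 + 0.21)
Then Y → Y · (1 + 0.21)^3
     ≈ Y · 1.7716

Percentage change = ((1 + 0.21)^3 − 1) × 100% ≈ 77.2%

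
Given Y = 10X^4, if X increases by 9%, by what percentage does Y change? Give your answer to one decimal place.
41.2%

For Y = 10X^4:
If X → X(1 + 0.09)
Then Y → Y · (1 + 0.09)^4
     ≈ Y · 1.4116

Percentage change = ((1 + 0.09)^4 − 1) × 100% ≈ 41.2%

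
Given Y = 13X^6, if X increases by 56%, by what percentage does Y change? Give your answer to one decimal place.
1341.3%

For Y = 13X^6:
If X → X(1 + 0.56)
Then Y → Y · (1 + 0.56)^6
     ≈ Y · 14.4128

Percentage change = ((1 + 0.56)^6 − 1) × 100% ≈ 1341.3%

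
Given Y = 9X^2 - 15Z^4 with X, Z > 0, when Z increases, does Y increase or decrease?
Y decreases

Taking the partial derivative:
∂Y/∂Z = -60Z^3

∂Y/∂Z = -60Z^3 < 0 (assuming positive values)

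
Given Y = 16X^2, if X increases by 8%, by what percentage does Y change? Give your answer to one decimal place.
16.6%

For Y = 16X^2:
If X → X(1 + 0.08)
Then Y → Y · (1 + 0.08)^2
     = Y · 1.1664

Percentage change = ((1 + 0.08)^2 − 1) × 100% ≈ 16.6%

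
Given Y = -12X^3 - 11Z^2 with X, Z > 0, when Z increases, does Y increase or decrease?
Y decreases

Taking the partial derivative:
∂Y/∂Z = -22Z

∂Y/∂Z = -22Z < 0 (assuming positive values)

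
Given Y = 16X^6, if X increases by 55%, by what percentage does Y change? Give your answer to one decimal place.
1286.7%

For Y = 16X^6:
If X → X(1 + 0.55)
Then Y → Y · (1 + 0.55)^6
     ≈ Y · 13.8672

Percentage change = ((1 + 0.55)^6 − 1) × 100% ≈ 1286.7%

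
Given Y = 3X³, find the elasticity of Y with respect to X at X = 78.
Elasticity = 3

Elasticity = (dY/dX) · (X/Y)

dY/dX = 9·X²
At X = 78: dY/dX = 54756, Y = 1423656

Elasticity = 54756 · (78 / 1423656) = 3

Interpretation: for a small percentage change in X, the percentage change in Y is approximately 3.00 times as large.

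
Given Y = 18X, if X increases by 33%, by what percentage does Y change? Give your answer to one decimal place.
33.0%

For Y = 18X:
If X → X(1 + 0.33)
Then Y → Y · (1 + 0.33)^1
     = Y · 1.3300

Percentage change = ((1 + 0.33)^1 − 1) × 100% = 33.0%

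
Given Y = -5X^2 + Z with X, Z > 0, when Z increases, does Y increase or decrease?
Y increases

Taking the partial derivative:
∂Y/∂Z = 1

∂Y/∂Z = 1 > 0 (assuming positive values)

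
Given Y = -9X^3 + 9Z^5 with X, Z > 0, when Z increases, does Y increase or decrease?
Y increases

Taking the partial derivative:
∂Y/∂Z = 45Z^4

∂Y/∂Z = 45Z^4 > 0 (assuming positive values)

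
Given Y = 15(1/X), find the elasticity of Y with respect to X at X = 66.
Elasticity = -1

Elasticity = (dY/dX) · (X/Y)

dY/dX = -15/X²
At X = 66: dY/dX = -5/1452, Y = 5/22

Elasticity = (-5/1452) · (66 / (5/22)) = -1

Interpretation: for a small percentage change in X, the percentage change in Y is approximately -1.00 times as large.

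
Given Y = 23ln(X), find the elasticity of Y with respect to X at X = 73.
Elasticity = 1/ln(73) ≈ 0.2331

Elasticity = (dY/dX) · (X/Y)

dY/dX = 23/X
At X = 73: dY/dX = 23/73, Y = 23·ln(73)

Elasticity = (23/73) · (73 / (23·ln(73))) = 1/ln(73) ≈ 0.2331

Interpretation: for a small percentage change in X, the percentage change in Y is approximately 0.23 times as large.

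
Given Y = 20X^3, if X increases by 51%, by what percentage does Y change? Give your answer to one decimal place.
244.3%

For Y = 20X^3:
If X → X(1 + 0.51)
Then Y → Y · (1 + 0.51)^3
     ≈ Y · 3.4430

Percentage change = ((1 + 0.51)^3 − 1) × 100% ≈ 244.3%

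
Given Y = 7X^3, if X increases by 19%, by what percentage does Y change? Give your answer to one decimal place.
68.5%

For Y = 7X^3:
If X → X(1 + 0.19)
Then Y → Y · (1 + 0.19)^3
     ≈ Y · 1.6852

Percentage change = ((1 + 0.19)^3 − 1) × 100% ≈ 68.5%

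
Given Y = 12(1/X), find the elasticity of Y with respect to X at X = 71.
Elasticity = -1

Elasticity = (dY/dX) · (X/Y)

dY/dX = -12/X²
At X = 71: dY/dX = -12/5041, Y = 12/71

Elasticity = (-12/5041) · (71 / (12/71)) = -1

Interpretation: for a small percentage change in X, the percentage change in Y is approximately -1.00 times as large.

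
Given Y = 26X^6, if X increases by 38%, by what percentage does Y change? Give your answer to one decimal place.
590.7%

For Y = 26X^6:
If X → X(1 + 0.38)
Then Y → Y · (1 + 0.38)^6
     ≈ Y · 6.9068

Percentage change = ((1 + 0.38)^6 − 1) × 100% ≈ 590.7%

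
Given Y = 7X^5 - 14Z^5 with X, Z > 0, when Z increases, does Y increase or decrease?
Y decreases

Taking the partial derivative:
∂Y/∂Z = -70Z^4

∂Y/∂Z = -70Z^4 < 0 (assuming positive values)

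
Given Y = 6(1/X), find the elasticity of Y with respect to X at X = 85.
Elasticity = -1

Elasticity = (dY/dX) · (X/Y)

dY/dX = -6/X²
At X = 85: dY/dX = -6/7225, Y = 6/85

Elasticity = (-6/7225) · (85 / (6/85)) = -1

Interpretation: for a small percentage change in X, the percentage change in Y is approximately -1.00 times as large.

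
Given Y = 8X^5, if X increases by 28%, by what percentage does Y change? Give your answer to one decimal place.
243.6%

For Y = 8X^5:
If X → X(1 + 0.28)
Then Y → Y · (1 + 0.28)^5
     ≈ Y · 3.4360

Percentage change = ((1 + 0.28)^5 − 1) × 100% ≈ 243.6%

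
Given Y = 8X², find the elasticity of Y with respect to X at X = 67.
Elasticity = 2

Elasticity = (dY/dX) · (X/Y)

dY/dX = 16·X
At X = 67: dY/dX = 1072, Y = 35912

Elasticity = 1072 · (67 / 35912) = 2

Interpretation: for a small percentage change in X, the percentage change in Y is approximately 2.00 times as large.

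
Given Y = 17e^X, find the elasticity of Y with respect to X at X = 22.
Elasticity = 22

Elasticity = (dY/dX) · (X/Y)

dY/dX = 17·e^X
At X = 22: dY/dX = 17·e^22, Y = 17·e^22

Elasticity = (17·e^22) · (22 / (17·e^22)) = 22

Interpretation: for a small percentage change in X, the percentage change in Y is approximately 22.00 times as large.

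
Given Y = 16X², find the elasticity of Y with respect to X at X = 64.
Elasticity = 2

Elasticity = (dY/dX) · (X/Y)

dY/dX = 32·X
At X = 64: dY/dX = 2048, Y = 65536

Elasticity = 2048 · (64 / 65536) = 2

Interpretation: for a small percentage change in X, the percentage change in Y is approximately 2.00 times as large.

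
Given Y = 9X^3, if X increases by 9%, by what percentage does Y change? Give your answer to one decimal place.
29.5%

For Y = 9X^3:
If X → X(1 + 0.09)
Then Y → Y · (1 + 0.09)^3
     ≈ Y · 1.2950

Percentage change = ((1 + 0.09)^3 − 1) × 100% ≈ 29.5%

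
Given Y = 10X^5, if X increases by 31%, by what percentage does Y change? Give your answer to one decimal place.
285.8%

For Y = 10X^5:
If X → X(1 + 0.31)
Then Y → Y · (1 + 0.31)^5
     ≈ Y · 3.8579

Percentage change = ((1 + 0.31)^5 − 1) × 100% ≈ 285.8%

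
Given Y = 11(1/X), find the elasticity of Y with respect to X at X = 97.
Elasticity = -1

Elasticity = (dY/dX) · (X/Y)

dY/dX = -11/X²
At X = 97: dY/dX = -11/9409, Y = 11/97

Elasticity = (-11/9409) · (97 / (11/97)) = -1

Interpretation: for a small percentage change in X, the percentage change in Y is approximately -1.00 times as large.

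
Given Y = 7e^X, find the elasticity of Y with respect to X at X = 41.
Elasticity = 41

Elasticity = (dY/dX) · (X/Y)

dY/dX = 7·e^X
At X = 41: dY/dX = 7·e^41, Y = 7·e^41

Elasticity = (7·e^41) · (41 / (7·e^41)) = 41

Interpretation: for a small percentage change in X, the percentage change in Y is approximately 41.00 times as large.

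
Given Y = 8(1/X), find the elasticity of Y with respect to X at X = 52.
Elasticity = -1

Elasticity = (dY/dX) · (X/Y)

dY/dX = -8/X²
At X = 52: dY/dX = -1/338, Y = 2/13

Elasticity = (-1/338) · (52 / (2/13)) = -1

Interpretation: for a small percentage change in X, the percentage change in Y is approximately -1.00 times as large.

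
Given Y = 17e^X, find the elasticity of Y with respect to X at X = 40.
Elasticity = 40

Elasticity = (dY/dX) · (X/Y)

dY/dX = 17·e^X
At X = 40: dY/dX = 17·e^40, Y = 17·e^40

Elasticity = (17·e^40) · (40 / (17·e^40)) = 40

Interpretation: for a small percentage change in X, the percentage change in Y is approximately 40.00 times as large.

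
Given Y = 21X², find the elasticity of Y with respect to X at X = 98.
Elasticity = 2

Elasticity = (dY/dX) · (X/Y)

dY/dX = 42·X
At X = 98: dY/dX = 4116, Y = 201684

Elasticity = 4116 · (98 / 201684) = 2

Interpretation: for a small percentage change in X, the percentage change in Y is approximately 2.00 times as large.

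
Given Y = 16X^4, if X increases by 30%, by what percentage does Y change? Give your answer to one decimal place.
185.6%

For Y = 16X^4:
If X → X(1 + 0.3)
Then Y → Y · (1 + 0.3)^4
     = Y · 2.8561

Percentage change = ((1 + 0.3)^4 − 1) × 100% ≈ 185.6%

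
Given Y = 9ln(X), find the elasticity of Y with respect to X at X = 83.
Elasticity = 1/ln(83) ≈ 0.2263

Elasticity = (dY/dX) · (X/Y)

dY/dX = 9/X
At X = 83: dY/dX = 9/83, Y = 9·ln(83)

Elasticity = (9/83) · (83 / (9·ln(83))) = 1/ln(83) ≈ 0.2263

Interpretation: for a small percentage change in X, the percentage change in Y is approximately 0.23 times as large.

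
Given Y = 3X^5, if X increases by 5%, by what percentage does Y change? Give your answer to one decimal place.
27.6%

For Y = 3X^5:
If X → X(1 + 0.05)
Then Y → Y · (1 + 0.05)^5
     ≈ Y · 1.2763

Percentage change = ((1 + 0.05)^5 − 1) × 100% ≈ 27.6%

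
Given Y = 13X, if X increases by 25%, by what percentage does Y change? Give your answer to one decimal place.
25.0%

For Y = 13X:
If X → X(1 + 0.25)
Then Y → Y · (1 + 0.25)^1
     = Y · 1.2500

Percentage change = ((1 + 0.25)^1 − 1) × 100% = 25.0%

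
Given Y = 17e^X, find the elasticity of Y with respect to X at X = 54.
Elasticity = 54

Elasticity = (dY/dX) · (X/Y)

dY/dX = 17·e^X
At X = 54: dY/dX = 17·e^54, Y = 17·e^54

Elasticity = (17·e^54) · (54 / (17·e^54)) = 54

Interpretation: for a small percentage change in X, the percentage change in Y is approximately 54.00 times as large.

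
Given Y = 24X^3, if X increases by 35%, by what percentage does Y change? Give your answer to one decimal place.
146.0%

For Y = 24X^3:
If X → X(1 + 0.35)
Then Y → Y · (1 + 0.35)^3
     ≈ Y · 2.4604

Percentage change = ((1 + 0.35)^3 − 1) × 100% ≈ 146.0%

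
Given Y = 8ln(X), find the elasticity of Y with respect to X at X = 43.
Elasticity = 1/ln(43) ≈ 0.2659

Elasticity = (dY/dX) · (X/Y)

dY/dX = 8/X
At X = 43: dY/dX = 8/43, Y = 8·ln(43)

Elasticity = (8/43) · (43 / (8·ln(43))) = 1/ln(43) ≈ 0.2659

Interpretation: for a small percentage change in X, the percentage change in Y is approximately 0.27 times as large.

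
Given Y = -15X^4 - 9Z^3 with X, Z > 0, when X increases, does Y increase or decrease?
Y decreases

Taking the partial derivative:
∂Y/∂X = -60X^3

∂Y/∂X = -60X^3 < 0 (assuming positive values)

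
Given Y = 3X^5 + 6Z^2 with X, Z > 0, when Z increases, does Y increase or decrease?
Y increases

Taking the partial derivative:
∂Y/∂Z = 12Z

∂Y/∂Z = 12Z > 0 (assuming positive values)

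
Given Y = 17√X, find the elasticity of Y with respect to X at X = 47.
Elasticity = 1/2

Elasticity = (dY/dX) · (X/Y)

dY/dX = 17/(2·√X)
At X = 47: dY/dX = 17·√47/94, Y = 17·√47

Elasticity = (17·√47/94) · (47 / (17·√47)) = 1/2

Interpretation: for a small percentage change in X, the percentage change in Y is approximately 0.50 times as large.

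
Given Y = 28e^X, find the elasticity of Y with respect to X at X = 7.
Elasticity = 7

Elasticity = (dY/dX) · (X/Y)

dY/dX = 28·e^X
At X = 7: dY/dX = 28·e^7, Y = 28·e^7

Elasticity = (28·e^7) · (7 / (28·e^7)) = 7

Interpretation: for a small percentage change in X, the percentage change in Y is approximately 7.00 times as large.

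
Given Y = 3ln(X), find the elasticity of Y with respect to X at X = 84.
Elasticity = 1/ln(84) ≈ 0.2257

Elasticity = (dY/dX) · (X/Y)

dY/dX = 3/X
At X = 84: dY/dX = 1/28, Y = 3·ln(84)

Elasticity = (1/28) · (84 / (3·ln(84))) = 1/ln(84) ≈ 0.2257

Interpretation: for a small percentage change in X, the percentage change in Y is approximately 0.23 times as large.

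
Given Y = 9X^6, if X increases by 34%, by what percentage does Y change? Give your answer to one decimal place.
478.9%

For Y = 9X^6:
If X → X(1 + 0.34)
Then Y → Y · (1 + 0.34)^6
     ≈ Y · 5.7893

Percentage change = ((1 + 0.34)^6 − 1) × 100% ≈ 478.9%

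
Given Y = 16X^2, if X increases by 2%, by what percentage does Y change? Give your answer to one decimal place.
4.0%

For Y = 16X^2:
If X → X(1 + 0.02)
Then Y → Y · (1 + 0.02)^2
     = Y · 1.0404

Percentage change = ((1 + 0.02)^2 − 1) × 100% ≈ 4.0%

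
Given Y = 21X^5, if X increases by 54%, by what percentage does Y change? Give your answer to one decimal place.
766.2%

For Y = 21X^5:
If X → X(1 + 0.54)
Then Y → Y · (1 + 0.54)^5
     ≈ Y · 8.6617

Percentage change = ((1 + 0.54)^5 − 1) × 100% ≈ 766.2%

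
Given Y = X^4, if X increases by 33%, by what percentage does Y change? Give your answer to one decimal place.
212.9%

For Y = X^4:
If X → X(1 + 0.33)
Then Y → Y · (1 + 0.33)^4
     ≈ Y · 3.1290

Percentage change = ((1 + 0.33)^4 − 1) × 100% ≈ 212.9%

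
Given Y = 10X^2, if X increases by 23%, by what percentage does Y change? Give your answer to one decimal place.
51.3%

For Y = 10X^2:
If X → X(1 + 0.23)
Then Y → Y · (1 + 0.23)^2
     = Y · 1.5129

Percentage change = ((1 + 0.23)^2 − 1) × 100% ≈ 51.3%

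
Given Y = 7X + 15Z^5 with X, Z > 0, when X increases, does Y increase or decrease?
Y increases

Taking the partial derivative:
∂Y/∂X = 7

∂Y/∂X = 7 > 0 (assuming positive values)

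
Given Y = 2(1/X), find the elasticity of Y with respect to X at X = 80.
Elasticity = -1

Elasticity = (dY/dX) · (X/Y)

dY/dX = -2/X²
At X = 80: dY/dX = -1/3200, Y = 1/40

Elasticity = (-1/3200) · (80 / (1/40)) = -1

Interpretation: for a small percentage change in X, the percentage change in Y is approximately -1.00 times as large.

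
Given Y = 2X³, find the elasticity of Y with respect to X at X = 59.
Elasticity = 3

Elasticity = (dY/dX) · (X/Y)

dY/dX = 6·X²
At X = 59: dY/dX = 20886, Y = 410758

Elasticity = 20886 · (59 / 410758) = 3

Interpretation: for a small percentage change in X, the percentage change in Y is approximately 3.00 times as large.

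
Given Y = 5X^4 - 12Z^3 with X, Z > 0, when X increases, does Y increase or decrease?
Y increases

Taking the partial derivative:
∂Y/∂X = 20X^3

∂Y/∂X = 20X^3 > 0 (assuming positive values)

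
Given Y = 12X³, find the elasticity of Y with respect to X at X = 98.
Elasticity = 3

Elasticity = (dY/dX) · (X/Y)

dY/dX = 36·X²
At X = 98: dY/dX = 345744, Y = 11294304

Elasticity = 345744 · (98 / 11294304) = 3

Interpretation: for a small percentage change in X, the percentage change in Y is approximately 3.00 times as large.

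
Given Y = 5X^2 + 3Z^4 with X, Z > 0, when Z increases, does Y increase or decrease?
Y increases

Taking the partial derivative:
∂Y/∂Z = 12Z^3

∂Y/∂Z = 12Z^3 > 0 (assuming positive values)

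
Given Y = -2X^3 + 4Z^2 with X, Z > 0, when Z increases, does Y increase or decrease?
Y increases

Taking the partial derivative:
∂Y/∂Z = 8Z

∂Y/∂Z = 8Z > 0 (assuming positive values)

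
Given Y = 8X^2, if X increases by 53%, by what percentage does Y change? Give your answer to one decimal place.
134.1%

For Y = 8X^2:
If X → X(1 + 0.53)
Then Y → Y · (1 + 0.53)^2
     = Y · 2.3409

Percentage change = ((1 + 0.53)^2 − 1) × 100% ≈ 134.1%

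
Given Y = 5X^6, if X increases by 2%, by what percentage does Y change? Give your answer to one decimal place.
12.6%

For Y = 5X^6:
If X → X(1 + 0.02)
Then Y → Y · (1 + 0.02)^6
     ≈ Y · 1.1262

Percentage change = ((1 + 0.02)^6 − 1) × 100% ≈ 12.6%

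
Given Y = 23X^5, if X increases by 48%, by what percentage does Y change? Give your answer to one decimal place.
610.1%

For Y = 23X^5:
If X → X(1 + 0.48)
Then Y → Y · (1 + 0.48)^5
     ≈ Y · 7.1008

Percentage change = ((1 + 0.48)^5 − 1) × 100% ≈ 610.1%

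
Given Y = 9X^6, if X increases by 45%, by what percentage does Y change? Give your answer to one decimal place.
829.4%

For Y = 9X^6:
If X → X(1 + 0.45)
Then Y → Y · (1 + 0.45)^6
     ≈ Y · 9.2941

Percentage change = ((1 + 0.45)^6 − 1) × 100% ≈ 829.4%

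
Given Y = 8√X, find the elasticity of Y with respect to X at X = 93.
Elasticity = 1/2

Elasticity = (dY/dX) · (X/Y)

dY/dX = 4/√X
At X = 93: dY/dX = 4·√93/93, Y = 8·√93

Elasticity = (4·√93/93) · (93 / (8·√93)) = 1/2

Interpretation: for a small percentage change in X, the percentage change in Y is approximately 0.50 times as large.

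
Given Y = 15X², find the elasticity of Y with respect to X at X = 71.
Elasticity = 2

Elasticity = (dY/dX) · (X/Y)

dY/dX = 30·X
At X = 71: dY/dX = 2130, Y = 75615

Elasticity = 2130 · (71 / 75615) = 2

Interpretation: for a small percentage change in X, the percentage change in Y is approximately 2.00 times as large.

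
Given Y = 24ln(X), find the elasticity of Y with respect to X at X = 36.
Elasticity = 1/ln(36) ≈ 0.2791

Elasticity = (dY/dX) · (X/Y)

dY/dX = 24/X
At X = 36: dY/dX = 2/3, Y = 24·ln(36)

Elasticity = (2/3) · (36 / (24·ln(36))) = 1/ln(36) ≈ 0.2791

Interpretation: for a small percentage change in X, the percentage change in Y is approximately 0.28 times as large.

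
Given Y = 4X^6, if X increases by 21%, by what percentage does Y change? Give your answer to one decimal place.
213.8%

For Y = 4X^6:
If X → X(1 + 0.21)
Then Y → Y · (1 + 0.21)^6
     ≈ Y · 3.1384

Percentage change = ((1 + 0.21)^6 − 1) × 100% ≈ 213.8%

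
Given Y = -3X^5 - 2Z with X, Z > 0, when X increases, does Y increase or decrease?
Y decreases

Taking the partial derivative:
∂Y/∂X = -15X^4

∂Y/∂X = -15X^4 < 0 (assuming positive values)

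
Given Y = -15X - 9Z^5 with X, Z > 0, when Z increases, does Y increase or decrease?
Y decreases

Taking the partial derivative:
∂Y/∂Z = -45Z^4

∂Y/∂Z = -45Z^4 < 0 (assuming positive values)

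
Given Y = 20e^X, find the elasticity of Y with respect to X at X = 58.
Elasticity = 58

Elasticity = (dY/dX) · (X/Y)

dY/dX = 20·e^X
At X = 58: dY/dX = 20·e^58, Y = 20·e^58

Elasticity = (20·e^58) · (58 / (20·e^58)) = 58

Interpretation: for a small percentage change in X, the percentage change in Y is approximately 58.00 times as large.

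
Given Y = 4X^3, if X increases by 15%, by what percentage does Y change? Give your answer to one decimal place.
52.1%

For Y = 4X^3:
If X → X(1 + 0.15)
Then Y → Y · (1 + 0.15)^3
     ≈ Y · 1.5209

Percentage change = ((1 + 0.15)^3 − 1) × 100% ≈ 52.1%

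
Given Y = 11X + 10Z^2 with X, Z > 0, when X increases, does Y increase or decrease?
Y increases

Taking the partial derivative:
∂Y/∂X = 11

∂Y/∂X = 11 > 0 (assuming positive values)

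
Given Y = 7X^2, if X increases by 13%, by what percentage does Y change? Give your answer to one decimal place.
27.7%

For Y = 7X^2:
If X → X(1 + 0.13)
Then Y → Y · (1 + 0.13)^2
     = Y · 1.2769

Percentage change = ((1 + 0.13)^2 − 1) × 100% ≈ 27.7%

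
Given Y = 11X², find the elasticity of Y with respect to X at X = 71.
Elasticity = 2

Elasticity = (dY/dX) · (X/Y)

dY/dX = 22·X
At X = 71: dY/dX = 1562, Y = 55451

Elasticity = 1562 · (71 / 55451) = 2

Interpretation: for a small percentage change in X, the percentage change in Y is approximately 2.00 times as large.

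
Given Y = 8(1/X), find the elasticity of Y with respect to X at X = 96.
Elasticity = -1

Elasticity = (dY/dX) · (X/Y)

dY/dX = -8/X²
At X = 96: dY/dX = -1/1152, Y = 1/12

Elasticity = (-1/1152) · (96 / (1/12)) = -1

Interpretation: for a small percentage change in X, the percentage change in Y is approximately -1.00 times as large.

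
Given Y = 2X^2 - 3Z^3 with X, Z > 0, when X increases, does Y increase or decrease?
Y increases

Taking the partial derivative:
∂Y/∂X = 4X

∂Y/∂X = 4X > 0 (assuming positive values)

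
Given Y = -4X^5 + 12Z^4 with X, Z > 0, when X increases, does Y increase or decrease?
Y decreases

Taking the partial derivative:
∂Y/∂X = -20X^4

∂Y/∂X = -20X^4 < 0 (assuming positive values)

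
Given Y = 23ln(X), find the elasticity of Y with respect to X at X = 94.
Elasticity = 1/ln(94) ≈ 0.2201

Elasticity = (dY/dX) · (X/Y)

dY/dX = 23/X
At X = 94: dY/dX = 23/94, Y = 23·ln(94)

Elasticity = (23/94) · (94 / (23·ln(94))) = 1/ln(94) ≈ 0.2201

Interpretation: for a small percentage change in X, the percentage change in Y is approximately 0.22 times as large.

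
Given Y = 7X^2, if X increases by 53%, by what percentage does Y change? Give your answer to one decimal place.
134.1%

For Y = 7X^2:
If X → X(1 + 0.53)
Then Y → Y · (1 + 0.53)^2
     = Y · 2.3409

Percentage change = ((1 + 0.53)^2 − 1) × 100% ≈ 134.1%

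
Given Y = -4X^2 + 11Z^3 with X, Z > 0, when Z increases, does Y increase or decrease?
Y increases

Taking the partial derivative:
∂Y/∂Z = 33Z^2

∂Y/∂Z = 33Z^2 > 0 (assuming positive values)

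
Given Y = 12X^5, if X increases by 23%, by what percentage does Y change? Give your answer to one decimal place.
181.5%

For Y = 12X^5:
If X → X(1 + 0.23)
Then Y → Y · (1 + 0.23)^5
     ≈ Y · 2.8153

Percentage change = ((1 + 0.23)^5 − 1) × 100% ≈ 181.5%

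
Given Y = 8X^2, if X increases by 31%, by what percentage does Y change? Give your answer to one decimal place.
71.6%

For Y = 8X^2:
If X → X(1 + 0.31)
Then Y → Y · (1 + 0.31)^2
     = Y · 1.7161

Percentage change = ((1 + 0.31)^2 − 1) × 100% ≈ 71.6%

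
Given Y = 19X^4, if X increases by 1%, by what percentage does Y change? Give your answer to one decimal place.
4.1%

For Y = 19X^4:
If X → X(1 + 0.01)
Then Y → Y · (1 + 0.01)^4
     ≈ Y · 1.0406

Percentage change = ((1 + 0.01)^4 − 1) × 100% ≈ 4.1%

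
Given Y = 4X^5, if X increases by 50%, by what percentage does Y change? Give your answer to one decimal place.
659.4%

For Y = 4X^5:
If X → X(1 + 0.5)
Then Y → Y · (1 + 0.5)^5
     ≈ Y · 7.5938

Percentage change = ((1 + 0.5)^5 − 1) × 100% ≈ 659.4%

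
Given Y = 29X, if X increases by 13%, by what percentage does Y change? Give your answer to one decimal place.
13.0%

For Y = 29X:
If X → X(1 + 0.13)
Then Y → Y · (1 + 0.13)^1
     = Y · 1.1300

Percentage change = ((1 + 0.13)^1 − 1) × 100% = 13.0%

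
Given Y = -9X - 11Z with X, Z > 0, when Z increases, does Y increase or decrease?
Y decreases

Taking the partial derivative:
∂Y/∂Z = -11

∂Y/∂Z = -11 < 0 (assuming positive values)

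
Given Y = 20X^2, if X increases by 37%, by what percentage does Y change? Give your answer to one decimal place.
87.7%

For Y = 20X^2:
If X → X(1 + 0.37)
Then Y → Y · (1 + 0.37)^2
     = Y · 1.8769

Percentage change = ((1 + 0.37)^2 − 1) × 100% ≈ 87.7%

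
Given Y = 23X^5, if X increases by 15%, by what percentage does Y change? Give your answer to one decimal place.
101.1%

For Y = 23X^5:
If X → X(1 + 0.15)
Then Y → Y · (1 + 0.15)^5
     ≈ Y · 2.0114

Percentage change = ((1 + 0.15)^5 − 1) × 100% ≈ 101.1%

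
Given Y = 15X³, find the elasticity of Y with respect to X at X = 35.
Elasticity = 3

Elasticity = (dY/dX) · (X/Y)

dY/dX = 45·X²
At X = 35: dY/dX = 55125, Y = 643125

Elasticity = 55125 · (35 / 643125) = 3

Interpretation: for a small percentage change in X, the percentage change in Y is approximately 3.00 times as large.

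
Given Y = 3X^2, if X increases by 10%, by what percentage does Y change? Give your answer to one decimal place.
21.0%

For Y = 3X^2:
If X → X(1 + 0.1)
Then Y → Y · (1 + 0.1)^2
     = Y · 1.2100

Percentage change = ((1 + 0.1)^2 − 1) × 100% = 21.0%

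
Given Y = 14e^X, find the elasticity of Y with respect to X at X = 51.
Elasticity = 51

Elasticity = (dY/dX) · (X/Y)

dY/dX = 14·e^X
At X = 51: dY/dX = 14·e^51, Y = 14·e^51

Elasticity = (14·e^51) · (51 / (14·e^51)) = 51

Interpretation: for a small percentage change in X, the percentage change in Y is approximately 51.00 times as large.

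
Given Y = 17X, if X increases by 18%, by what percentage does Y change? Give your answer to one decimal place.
18.0%

For Y = 17X:
If X → X(1 + 0.18)
Then Y → Y · (1 + 0.18)^1
     = Y · 1.1800

Percentage change = ((1 + 0.18)^1 − 1) × 100% = 18.0%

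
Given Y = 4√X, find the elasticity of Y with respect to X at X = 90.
Elasticity = 1/2

Elasticity = (dY/dX) · (X/Y)

dY/dX = 2/√X
At X = 90: dY/dX = √10/15, Y = 12·√10

Elasticity = (√10/15) · (90 / (12·√10)) = 1/2

Interpretation: for a small percentage change in X, the percentage change in Y is approximately 0.50 times as large.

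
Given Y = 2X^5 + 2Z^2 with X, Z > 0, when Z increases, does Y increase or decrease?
Y increases

Taking the partial derivative:
∂Y/∂Z = 4Z

∂Y/∂Z = 4Z > 0 (assuming positive values)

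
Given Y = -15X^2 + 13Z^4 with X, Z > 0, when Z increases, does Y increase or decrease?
Y increases

Taking the partial derivative:
∂Y/∂Z = 52Z^3

∂Y/∂Z = 52Z^3 > 0 (assuming positive values)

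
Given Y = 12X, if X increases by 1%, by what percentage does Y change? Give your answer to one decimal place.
1.0%

For Y = 12X:
If X → X(1 + 0.01)
Then Y → Y · (1 + 0.01)^1
     = Y · 1.0100

Percentage change = ((1 + 0.01)^1 − 1) × 100% = 1.0%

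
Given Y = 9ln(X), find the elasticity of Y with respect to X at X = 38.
Elasticity = 1/ln(38) ≈ 0.2749

Elasticity = (dY/dX) · (X/Y)

dY/dX = 9/X
At X = 38: dY/dX = 9/38, Y = 9·ln(38)

Elasticity = (9/38) · (38 / (9·ln(38))) = 1/ln(38) ≈ 0.2749

Interpretation: for a small percentage change in X, the percentage change in Y is approximately 0.27 times as large.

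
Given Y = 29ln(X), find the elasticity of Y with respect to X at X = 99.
Elasticity = 1/ln(99) ≈ 0.2176

Elasticity = (dY/dX) · (X/Y)

dY/dX = 29/X
At X = 99: dY/dX = 29/99, Y = 29·ln(99)

Elasticity = (29/99) · (99 / (29·ln(99))) = 1/ln(99) ≈ 0.2176

Interpretation: for a small percentage change in X, the percentage change in Y is approximately 0.22 times as large.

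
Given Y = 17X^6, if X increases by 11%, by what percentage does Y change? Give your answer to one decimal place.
87.0%

For Y = 17X^6:
If X → X(1 + 0.11)
Then Y → Y · (1 + 0.11)^6
     ≈ Y · 1.8704

Percentage change = ((1 + 0.11)^6 − 1) × 100% ≈ 87.0%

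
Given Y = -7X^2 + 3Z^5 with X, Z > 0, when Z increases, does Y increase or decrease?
Y increases

Taking the partial derivative:
∂Y/∂Z = 15Z^4

∂Y/∂Z = 15Z^4 > 0 (assuming positive values)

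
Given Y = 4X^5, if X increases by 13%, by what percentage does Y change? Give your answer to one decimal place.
84.2%

For Y = 4X^5:
If X → X(1 + 0.13)
Then Y → Y · (1 + 0.13)^5
     ≈ Y · 1.8424

Percentage change = ((1 + 0.13)^5 − 1) × 100% ≈ 84.2%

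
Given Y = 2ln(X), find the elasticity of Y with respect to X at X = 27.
Elasticity = 1/ln(27) ≈ 0.3034

Elasticity = (dY/dX) · (X/Y)

dY/dX = 2/X
At X = 27: dY/dX = 2/27, Y = 2·ln(27)

Elasticity = (2/27) · (27 / (2·ln(27))) = 1/ln(27) ≈ 0.3034

Interpretation: for a small percentage change in X, the percentage change in Y is approximately 0.30 times as large.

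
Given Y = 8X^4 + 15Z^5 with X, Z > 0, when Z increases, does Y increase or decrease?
Y increases

Taking the partial derivative:
∂Y/∂Z = 75Z^4

∂Y/∂Z = 75Z^4 > 0 (assuming positive values)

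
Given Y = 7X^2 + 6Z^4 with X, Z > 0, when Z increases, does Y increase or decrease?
Y increases

Taking the partial derivative:
∂Y/∂Z = 24Z^3

∂Y/∂Z = 24Z^3 > 0 (assuming positive values)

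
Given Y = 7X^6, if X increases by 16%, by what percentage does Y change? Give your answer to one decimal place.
143.6%

For Y = 7X^6:
If X → X(1 + 0.16)
Then Y → Y · (1 + 0.16)^6
     ≈ Y · 2.4364

Percentage change = ((1 + 0.16)^6 − 1) × 100% ≈ 143.6%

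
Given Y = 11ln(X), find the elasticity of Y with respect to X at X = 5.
Elasticity = 1/ln(5) ≈ 0.6213

Elasticity = (dY/dX) · (X/Y)

dY/dX = 11/X
At X = 5: dY/dX = 11/5, Y = 11·ln(5)

Elasticity = (11/5) · (5 / (11·ln(5))) = 1/ln(5) ≈ 0.6213

Interpretation: for a small percentage change in X, the percentage change in Y is approximately 0.62 times as large.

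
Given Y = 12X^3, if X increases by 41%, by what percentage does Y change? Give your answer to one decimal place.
180.3%

For Y = 12X^3:
If X → X(1 + 0.41)
Then Y → Y · (1 + 0.41)^3
     ≈ Y · 2.8032

Percentage change = ((1 + 0.41)^3 − 1) × 100% ≈ 180.3%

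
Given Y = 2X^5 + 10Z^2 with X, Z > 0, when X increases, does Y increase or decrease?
Y increases

Taking the partial derivative:
∂Y/∂X = 10X^4

∂Y/∂X = 10X^4 > 0 (assuming positive values)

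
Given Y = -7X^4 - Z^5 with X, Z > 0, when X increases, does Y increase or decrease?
Y decreases

Taking the partial derivative:
∂Y/∂X = -28X^3

∂Y/∂X = -28X^3 < 0 (assuming positive values)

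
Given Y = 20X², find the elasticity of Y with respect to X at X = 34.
Elasticity = 2

Elasticity = (dY/dX) · (X/Y)

dY/dX = 40·X
At X = 34: dY/dX = 1360, Y = 23120

Elasticity = 1360 · (34 / 23120) = 2

Interpretation: for a small percentage change in X, the percentage change in Y is approximately 2.00 times as large.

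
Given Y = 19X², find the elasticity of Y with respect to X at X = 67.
Elasticity = 2

Elasticity = (dY/dX) · (X/Y)

dY/dX = 38·X
At X = 67: dY/dX = 2546, Y = 85291

Elasticity = 2546 · (67 / 85291) = 2

Interpretation: for a small percentage change in X, the percentage change in Y is approximately 2.00 times as large.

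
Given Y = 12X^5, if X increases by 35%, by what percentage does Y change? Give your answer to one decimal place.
348.4%

For Y = 12X^5:
If X → X(1 + 0.35)
Then Y → Y · (1 + 0.35)^5
     ≈ Y · 4.4840

Percentage change = ((1 + 0.35)^5 − 1) × 100% ≈ 348.4%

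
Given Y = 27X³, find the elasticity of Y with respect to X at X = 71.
Elasticity = 3

Elasticity = (dY/dX) · (X/Y)

dY/dX = 81·X²
At X = 71: dY/dX = 408321, Y = 9663597

Elasticity = 408321 · (71 / 9663597) = 3

Interpretation: for a small percentage change in X, the percentage change in Y is approximately 3.00 times as large.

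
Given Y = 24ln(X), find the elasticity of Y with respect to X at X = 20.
Elasticity = 1/ln(20) ≈ 0.3338

Elasticity = (dY/dX) · (X/Y)

dY/dX = 24/X
At X = 20: dY/dX = 6/5, Y = 24·ln(20)

Elasticity = (6/5) · (20 / (24·ln(20))) = 1/ln(20) ≈ 0.3338

Interpretation: for a small percentage change in X, the percentage change in Y is approximately 0.33 times as large.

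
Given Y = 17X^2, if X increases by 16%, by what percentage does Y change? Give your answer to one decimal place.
34.6%

For Y = 17X^2:
If X → X(1 + 0.16)
Then Y → Y · (1 + 0.16)^2
     = Y · 1.3456

Percentage change = ((1 + 0.16)^2 − 1) × 100% ≈ 34.6%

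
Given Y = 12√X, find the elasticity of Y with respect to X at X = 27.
Elasticity = 1/2

Elasticity = (dY/dX) · (X/Y)

dY/dX = 6/√X
At X = 27: dY/dX = 2·√3/3, Y = 36·√3

Elasticity = (2·√3/3) · (27 / (36·√3)) = 1/2

Interpretation: for a small percentage change in X, the percentage change in Y is approximately 0.50 times as large.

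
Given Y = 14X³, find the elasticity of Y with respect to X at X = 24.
Elasticity = 3

Elasticity = (dY/dX) · (X/Y)

dY/dX = 42·X²
At X = 24: dY/dX = 24192, Y = 193536

Elasticity = 24192 · (24 / 193536) = 3

Interpretation: for a small percentage change in X, the percentage change in Y is approximately 3.00 times as large.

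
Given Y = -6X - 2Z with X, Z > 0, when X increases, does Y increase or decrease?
Y decreases

Taking the partial derivative:
∂Y/∂X = -6

∂Y/∂X = -6 < 0 (assuming positive values)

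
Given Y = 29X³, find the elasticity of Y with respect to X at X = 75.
Elasticity = 3

Elasticity = (dY/dX) · (X/Y)

dY/dX = 87·X²
At X = 75: dY/dX = 489375, Y = 12234375

Elasticity = 489375 · (75 / 12234375) = 3

Interpretation: for a small percentage change in X, the percentage change in Y is approximately 3.00 times as large.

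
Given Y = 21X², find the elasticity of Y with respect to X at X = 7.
Elasticity = 2

Elasticity = (dY/dX) · (X/Y)

dY/dX = 42·X
At X = 7: dY/dX = 294, Y = 1029

Elasticity = 294 · (7 / 1029) = 2

Interpretation: for a small percentage change in X, the percentage change in Y is approximately 2.00 times as large.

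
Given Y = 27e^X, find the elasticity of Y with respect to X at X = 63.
Elasticity = 63

Elasticity = (dY/dX) · (X/Y)

dY/dX = 27·e^X
At X = 63: dY/dX = 27·e^63, Y = 27·e^63

Elasticity = (27·e^63) · (63 / (27·e^63)) = 63

Interpretation: for a small percentage change in X, the percentage change in Y is approximately 63.00 times as large.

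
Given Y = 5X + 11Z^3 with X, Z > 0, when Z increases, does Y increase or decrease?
Y increases

Taking the partial derivative:
∂Y/∂Z = 33Z^2

∂Y/∂Z = 33Z^2 > 0 (assuming positive values)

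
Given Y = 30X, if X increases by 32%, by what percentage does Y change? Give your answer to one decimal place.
32.0%

For Y = 30X:
If X → X(1 + 0.32)
Then Y → Y · (1 + 0.32)^1
     = Y · 1.3200

Percentage change = ((1 + 0.32)^1 − 1) × 100% = 32.0%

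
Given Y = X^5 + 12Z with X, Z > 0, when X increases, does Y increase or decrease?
Y increases

Taking the partial derivative:
∂Y/∂X = 5X^4

∂Y/∂X = 5X^4 > 0 (assuming positive values)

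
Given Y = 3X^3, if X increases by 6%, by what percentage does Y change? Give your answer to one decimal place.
19.1%

For Y = 3X^3:
If X → X(1 + 0.06)
Then Y → Y · (1 + 0.06)^3
     ≈ Y · 1.1910

Percentage change = ((1 + 0.06)^3 − 1) × 100% ≈ 19.1%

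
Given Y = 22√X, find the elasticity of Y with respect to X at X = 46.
Elasticity = 1/2

Elasticity = (dY/dX) · (X/Y)

dY/dX = 11/√X
At X = 46: dY/dX = 11·√46/46, Y = 22·√46

Elasticity = (11·√46/46) · (46 / (22·√46)) = 1/2

Interpretation: for a small percentage change in X, the percentage change in Y is approximately 0.50 times as large.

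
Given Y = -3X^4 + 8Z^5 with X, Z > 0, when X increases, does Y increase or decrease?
Y decreases

Taking the partial derivative:
∂Y/∂X = -12X^3

∂Y/∂X = -12X^3 < 0 (assuming positive values)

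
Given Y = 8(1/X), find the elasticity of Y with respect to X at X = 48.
Elasticity = -1

Elasticity = (dY/dX) · (X/Y)

dY/dX = -8/X²
At X = 48: dY/dX = -1/288, Y = 1/6

Elasticity = (-1/288) · (48 / (1/6)) = -1

Interpretation: for a small percentage change in X, the percentage change in Y is approximately -1.00 times as large.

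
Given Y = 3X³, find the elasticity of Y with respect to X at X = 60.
Elasticity = 3

Elasticity = (dY/dX) · (X/Y)

dY/dX = 9·X²
At X = 60: dY/dX = 32400, Y = 648000

Elasticity = 32400 · (60 / 648000) = 3

Interpretation: for a small percentage change in X, the percentage change in Y is approximately 3.00 times as large.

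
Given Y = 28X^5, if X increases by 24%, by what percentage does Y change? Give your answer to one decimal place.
193.2%

For Y = 28X^5:
If X → X(1 + 0.24)
Then Y → Y · (1 + 0.24)^5
     ≈ Y · 2.9316

Percentage change = ((1 + 0.24)^5 − 1) × 100% ≈ 193.2%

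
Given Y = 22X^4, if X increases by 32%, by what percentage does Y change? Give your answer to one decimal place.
203.6%

For Y = 22X^4:
If X → X(1 + 0.32)
Then Y → Y · (1 + 0.32)^4
     ≈ Y · 3.0360

Percentage change = ((1 + 0.32)^4 − 1) × 100% ≈ 203.6%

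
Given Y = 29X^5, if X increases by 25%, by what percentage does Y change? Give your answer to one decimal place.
205.2%

For Y = 29X^5:
If X → X(1 + 0.25)
Then Y → Y · (1 + 0.25)^5
     ≈ Y · 3.0518

Percentage change = ((1 + 0.25)^5 − 1) × 100% ≈ 205.2%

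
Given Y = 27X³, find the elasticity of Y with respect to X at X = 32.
Elasticity = 3

Elasticity = (dY/dX) · (X/Y)

dY/dX = 81·X²
At X = 32: dY/dX = 82944, Y = 884736

Elasticity = 82944 · (32 / 884736) = 3

Interpretation: for a small percentage change in X, the percentage change in Y is approximately 3.00 times as large.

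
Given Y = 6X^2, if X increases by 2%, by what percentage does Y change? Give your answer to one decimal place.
4.0%

For Y = 6X^2:
If X → X(1 + 0.02)
Then Y → Y · (1 + 0.02)^2
     = Y · 1.0404

Percentage change = ((1 + 0.02)^2 − 1) × 100% ≈ 4.0%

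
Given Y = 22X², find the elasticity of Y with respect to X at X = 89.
Elasticity = 2

Elasticity = (dY/dX) · (X/Y)

dY/dX = 44·X
At X = 89: dY/dX = 3916, Y = 174262

Elasticity = 3916 · (89 / 174262) = 2

Interpretation: for a small percentage change in X, the percentage change in Y is approximately 2.00 times as large.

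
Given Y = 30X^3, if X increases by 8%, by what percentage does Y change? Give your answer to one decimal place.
26.0%

For Y = 30X^3:
If X → X(1 + 0.08)
Then Y → Y · (1 + 0.08)^3
     ≈ Y · 1.2597

Percentage change = ((1 + 0.08)^3 − 1) × 100% ≈ 26.0%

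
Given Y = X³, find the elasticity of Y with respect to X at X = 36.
Elasticity = 3

Elasticity = (dY/dX) · (X/Y)

dY/dX = 3·X²
At X = 36: dY/dX = 3888, Y = 46656

Elasticity = 3888 · (36 / 46656) = 3

Interpretation: for a small percentage change in X, the percentage change in Y is approximately 3.00 times as large.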